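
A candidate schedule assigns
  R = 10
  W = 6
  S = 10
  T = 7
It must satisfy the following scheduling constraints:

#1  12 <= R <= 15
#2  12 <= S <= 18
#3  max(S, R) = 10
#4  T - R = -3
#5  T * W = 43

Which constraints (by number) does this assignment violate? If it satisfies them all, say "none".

#1 R = 10 is outside [12, 15] — fails.
#2 S = 10 is outside [12, 18] — fails.
#3 max(10, 10) = 10 — holds.
#4 T - R = 7 - 10 = -3 — holds.
#5 T * W = 7 * 6 = 42, not 43 — fails.

Violated: 1, 2, 5.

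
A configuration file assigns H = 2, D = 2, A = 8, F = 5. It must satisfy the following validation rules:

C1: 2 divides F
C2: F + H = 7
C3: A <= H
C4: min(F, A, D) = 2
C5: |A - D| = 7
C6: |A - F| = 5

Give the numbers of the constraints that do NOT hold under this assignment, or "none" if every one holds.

C1: 5 = 2*2 + 1, so 2 does not divide 5 — does not hold.
C2: F + H = 5 + 2 = 7 — holds.
C3: A = 8, H = 2; 8 > 2 (want ≤) — does not hold.
C4: min(5, 8, 2) = 2 — holds.
C5: |8 - 2| = 6, not 7 — does not hold.
C6: |8 - 5| = 3, not 5 — does not hold.

Constraints 1, 3, 5, 6 do not hold.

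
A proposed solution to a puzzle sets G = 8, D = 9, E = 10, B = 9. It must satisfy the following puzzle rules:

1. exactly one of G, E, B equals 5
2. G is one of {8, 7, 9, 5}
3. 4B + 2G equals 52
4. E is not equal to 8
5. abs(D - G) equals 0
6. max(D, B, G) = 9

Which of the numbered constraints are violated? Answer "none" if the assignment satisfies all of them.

1. G=8, E=10, B=9; 0 of them equal 5, not exactly one — does not hold.
2. G = 8 is in {8, 7, 9, 5} — holds.
3. 4B + 2G = 4(9) + 2(8) = 52 — holds.
4. E = 10, and 10 ≠ 8 — holds.
5. abs(9 - 8) = 1, not 0 — does not hold.
6. max(9, 9, 8) = 9 — holds.

Constraints 1, 5 do not hold.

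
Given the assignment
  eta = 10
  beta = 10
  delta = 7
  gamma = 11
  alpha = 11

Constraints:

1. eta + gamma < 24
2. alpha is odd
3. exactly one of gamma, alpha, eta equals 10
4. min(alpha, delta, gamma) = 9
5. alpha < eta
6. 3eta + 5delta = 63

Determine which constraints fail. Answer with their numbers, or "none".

1. eta + gamma = 10 + 11 = 21; 21 < 24  OK
2. alpha = 11 is odd  OK
3. gamma=11, alpha=11, eta=10; 1 of them equals 10  OK
4. min(11, 7, 11) = 7, not 9  FAIL
5. alpha = 11, eta = 10; 11 ≥ 10 (want <)  FAIL
6. 3eta + 5delta = 3(10) + 5(7) = 65, not 63  FAIL

The assignment fails constraints 4, 5, and 6.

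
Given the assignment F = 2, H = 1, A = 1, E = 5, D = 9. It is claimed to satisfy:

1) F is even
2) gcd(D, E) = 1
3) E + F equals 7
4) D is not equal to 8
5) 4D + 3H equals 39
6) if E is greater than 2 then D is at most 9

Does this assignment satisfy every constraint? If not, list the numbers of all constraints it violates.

The assignment satisfies every constraint.

1) F = 2 is even — satisfied.
2) gcd(9, 5) = 1 — satisfied.
3) E + F = 5 + 2 = 7 — satisfied.
4) D = 9, and 9 ≠ 8 — satisfied.
5) 4D + 3H = 4(9) + 3(1) = 39 — satisfied.
6) E = 5 > 2, so we need D ≤ 9; D = 9 ≤ 9 — satisfied.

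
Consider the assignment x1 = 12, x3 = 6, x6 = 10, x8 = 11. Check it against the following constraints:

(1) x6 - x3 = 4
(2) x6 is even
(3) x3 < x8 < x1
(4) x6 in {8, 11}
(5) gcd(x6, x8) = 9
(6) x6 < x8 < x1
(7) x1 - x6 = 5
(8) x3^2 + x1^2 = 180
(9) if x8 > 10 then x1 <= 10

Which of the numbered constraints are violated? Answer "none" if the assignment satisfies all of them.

(1) x6 - x3 = 10 - 6 = 4  yes
(2) x6 = 10 is even  yes
(3) values 6 < 11 < 12  yes
(4) x6 = 10 is not in {8, 11}  no
(5) gcd(10, 11) = 1, not 9  no
(6) values 10 < 11 < 12  yes
(7) x1 - x6 = 12 - 10 = 2, not 5  no
(8) x3^2 + x1^2 = 6^2 + 12^2 = 36 + 144 = 180  yes
(9) x8 = 11 > 10, so we need x1 ≤ 10; but x1 = 12 > 10  no

Violated: 4, 5, 7, and 9.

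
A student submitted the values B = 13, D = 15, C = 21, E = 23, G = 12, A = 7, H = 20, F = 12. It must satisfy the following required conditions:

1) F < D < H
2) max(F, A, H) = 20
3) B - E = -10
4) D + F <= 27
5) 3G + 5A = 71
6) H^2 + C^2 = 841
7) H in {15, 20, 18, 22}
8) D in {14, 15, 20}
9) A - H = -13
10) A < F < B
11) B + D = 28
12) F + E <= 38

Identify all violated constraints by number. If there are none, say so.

The assignment satisfies every constraint.

1) values 12 < 15 < 20  OK
2) max(12, 7, 20) = 20  OK
3) B - E = 13 - 23 = -10  OK
4) D + F = 15 + 12 = 27; 27 ≤ 27  OK
5) 3G + 5A = 3(12) + 5(7) = 71  OK
6) H^2 + C^2 = 20^2 + 21^2 = 400 + 441 = 841  OK
7) H = 20 is in {15, 20, 18, 22}  OK
8) D = 15 is in {14, 15, 20}  OK
9) A - H = 7 - 20 = -13  OK
10) values 7 < 12 < 13  OK
11) B + D = 13 + 15 = 28  OK
12) F + E = 12 + 23 = 35; 35 ≤ 38  OK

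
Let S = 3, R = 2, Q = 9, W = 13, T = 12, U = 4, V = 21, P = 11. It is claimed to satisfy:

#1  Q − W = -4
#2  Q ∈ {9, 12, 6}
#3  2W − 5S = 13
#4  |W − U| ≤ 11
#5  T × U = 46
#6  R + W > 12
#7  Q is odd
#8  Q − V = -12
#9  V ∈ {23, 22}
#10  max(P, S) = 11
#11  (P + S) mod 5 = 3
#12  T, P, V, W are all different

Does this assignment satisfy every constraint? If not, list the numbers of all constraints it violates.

#1 Q − W = 9 − 13 = -4 — OK.
#2 Q = 9 is in {9, 12, 6} — OK.
#3 2W − 5S = 2(13) − 5(3) = 11, not 13 — violated.
#4 |13 − 4| = 9; 9 ≤ 11 — OK.
#5 T × U = 12 × 4 = 48, not 46 — violated.
#6 R + W = 2 + 13 = 15; 15 > 12 — OK.
#7 Q = 9 is odd — OK.
#8 Q − V = 9 − 21 = -12 — OK.
#9 V = 21 is not in {23, 22} — violated.
#10 max(11, 3) = 11 — OK.
#11 P + S = 14; 14 mod 5 = 4, not 3 — violated.
#12 values 12, 11, 21, 13 are pairwise distinct — OK.

No — constraints 3, 5, 9, and 11 are not satisfied.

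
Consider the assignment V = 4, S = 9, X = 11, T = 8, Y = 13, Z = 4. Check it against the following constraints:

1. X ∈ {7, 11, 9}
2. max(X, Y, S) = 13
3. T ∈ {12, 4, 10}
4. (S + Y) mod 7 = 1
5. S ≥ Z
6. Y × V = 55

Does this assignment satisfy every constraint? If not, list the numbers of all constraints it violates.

No — constraints 3 and 6 are not satisfied.

1. X = 11 is in {7, 11, 9}  ✓
2. max(11, 13, 9) = 13  ✓
3. T = 8 is not in {12, 4, 10}  ✗
4. S + Y = 22; 22 mod 7 = 1  ✓
5. S = 9, Z = 4; 9 ≥ 4  ✓
6. Y × V = 13 × 4 = 52, not 55  ✗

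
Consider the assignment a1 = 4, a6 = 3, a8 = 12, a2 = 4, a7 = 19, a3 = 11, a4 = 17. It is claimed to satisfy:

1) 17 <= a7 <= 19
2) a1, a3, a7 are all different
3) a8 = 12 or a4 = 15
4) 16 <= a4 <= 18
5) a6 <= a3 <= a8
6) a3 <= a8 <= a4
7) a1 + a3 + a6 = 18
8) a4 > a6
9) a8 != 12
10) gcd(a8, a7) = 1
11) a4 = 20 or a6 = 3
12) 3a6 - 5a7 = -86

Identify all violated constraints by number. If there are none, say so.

No — constraint 9 is not satisfied.

1) a7 = 19 lies in [17, 19] — holds.
2) values 4, 11, 19 are pairwise distinct — holds.
3) a8 = 12 = 12 (first disjunct) — holds.
4) a4 = 17 lies in [16, 18] — holds.
5) values 3 <= 11 <= 12 — holds.
6) values 11 <= 12 <= 17 — holds.
7) a1 + a3 + a6 = 4 + 11 + 3 = 18 — holds.
8) a4 = 17, a6 = 3; 17 > 3 — holds.
9) a8 = 12, but 12 is required to differ — does not hold.
10) gcd(12, 19) = 1 — holds.
11) a4 = 17 ≠ 20, but a6 = 3 = 3 (second disjunct) — holds.
12) 3a6 - 5a7 = 3(3) - 5(19) = -86 — holds.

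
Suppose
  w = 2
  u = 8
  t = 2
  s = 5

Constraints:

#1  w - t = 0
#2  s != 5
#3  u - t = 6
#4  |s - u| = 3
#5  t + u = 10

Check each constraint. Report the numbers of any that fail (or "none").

#1 w - t = 2 - 2 = 0 — satisfied.
#2 s = 5, but 5 is required to differ — violated.
#3 u - t = 8 - 2 = 6 — satisfied.
#4 |5 - 8| = 3 — satisfied.
#5 t + u = 2 + 8 = 10 — satisfied.

The assignment fails constraint 2.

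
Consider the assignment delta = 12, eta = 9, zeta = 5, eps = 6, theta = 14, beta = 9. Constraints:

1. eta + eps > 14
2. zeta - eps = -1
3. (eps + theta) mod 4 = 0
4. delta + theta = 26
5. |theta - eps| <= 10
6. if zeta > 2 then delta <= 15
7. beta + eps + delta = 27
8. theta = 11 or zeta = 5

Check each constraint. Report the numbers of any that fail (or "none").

1. eta + eps = 9 + 6 = 15; 15 > 14 — holds.
2. zeta - eps = 5 - 6 = -1 — holds.
3. eps + theta = 20; 20 mod 4 = 0 — holds.
4. delta + theta = 12 + 14 = 26 — holds.
5. |14 - 6| = 8; 8 ≤ 10 — holds.
6. zeta = 5 > 2, so we need delta ≤ 15; delta = 12 ≤ 15 — holds.
7. beta + eps + delta = 9 + 6 + 12 = 27 — holds.
8. theta = 14 ≠ 11, but zeta = 5 = 5 (second disjunct) — holds.

Yes — all constraints hold.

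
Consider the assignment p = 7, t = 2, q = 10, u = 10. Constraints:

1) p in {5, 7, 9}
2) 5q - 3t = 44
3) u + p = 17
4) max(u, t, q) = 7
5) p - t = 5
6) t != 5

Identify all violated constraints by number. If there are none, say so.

1) p = 7 is in {5, 7, 9} — holds.
2) 5q - 3t = 5(10) - 3(2) = 44 — holds.
3) u + p = 10 + 7 = 17 — holds.
4) max(10, 2, 10) = 10, not 7 — fails.
5) p - t = 7 - 2 = 5 — holds.
6) t = 2, and 2 ≠ 5 — holds.

The assignment fails constraint 4.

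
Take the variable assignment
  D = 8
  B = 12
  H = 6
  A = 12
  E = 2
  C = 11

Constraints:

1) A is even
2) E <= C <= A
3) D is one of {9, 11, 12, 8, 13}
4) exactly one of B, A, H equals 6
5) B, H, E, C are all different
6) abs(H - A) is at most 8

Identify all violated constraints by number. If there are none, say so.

None — every constraint holds.

1) A = 12 is even — OK.
2) values 2 <= 11 <= 12 — OK.
3) D = 8 is in {9, 11, 12, 8, 13} — OK.
4) B=12, A=12, H=6; 1 of them equals 6 — OK.
5) values 12, 6, 2, 11 are pairwise distinct — OK.
6) abs(6 - 12) = 6; 6 ≤ 8 — OK.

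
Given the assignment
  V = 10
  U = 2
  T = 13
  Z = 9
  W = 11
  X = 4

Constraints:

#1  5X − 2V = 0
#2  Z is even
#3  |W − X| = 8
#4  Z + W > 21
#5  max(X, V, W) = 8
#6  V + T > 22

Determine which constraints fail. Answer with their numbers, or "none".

The assignment fails constraints 2, 3, 4, 5.

#1 5X − 2V = 5(4) − 2(10) = 0  true
#2 Z = 9 is odd  false
#3 |11 − 4| = 7, not 8  false
#4 Z + W = 9 + 11 = 20; 20 ≤ 21, bound 21 not met  false
#5 max(4, 10, 11) = 11, not 8  false
#6 V + T = 10 + 13 = 23; 23 > 22  true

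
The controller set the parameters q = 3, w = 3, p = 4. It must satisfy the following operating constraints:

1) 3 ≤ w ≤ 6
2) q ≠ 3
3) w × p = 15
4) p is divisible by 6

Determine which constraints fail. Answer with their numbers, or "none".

Constraints 2, 3, 4 do not hold.

1) w = 3 lies in [3, 6] — OK.
2) q = 3, but 3 is required to differ — violated.
3) w × p = 3 × 4 = 12, not 15 — violated.
4) 4 = 6×0 + 4, so 6 does not divide 4 — violated.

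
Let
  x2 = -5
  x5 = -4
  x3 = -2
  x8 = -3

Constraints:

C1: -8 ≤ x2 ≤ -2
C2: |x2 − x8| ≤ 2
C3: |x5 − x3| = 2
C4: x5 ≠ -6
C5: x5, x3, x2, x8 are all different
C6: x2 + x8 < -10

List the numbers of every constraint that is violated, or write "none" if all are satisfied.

C1: x2 = -5 lies in [-8, -2]  holds
C2: |-5 − (-3)| = 2; 2 ≤ 2  holds
C3: |-4 − (-2)| = 2  holds
C4: x5 = -4, and -4 ≠ -6  holds
C5: values -4, -2, -5, -3 are pairwise distinct  holds
C6: x2 + x8 = -5 + (-3) = -8; -8 ≥ -10, bound -10 not met  fails

Constraint 6 does not hold.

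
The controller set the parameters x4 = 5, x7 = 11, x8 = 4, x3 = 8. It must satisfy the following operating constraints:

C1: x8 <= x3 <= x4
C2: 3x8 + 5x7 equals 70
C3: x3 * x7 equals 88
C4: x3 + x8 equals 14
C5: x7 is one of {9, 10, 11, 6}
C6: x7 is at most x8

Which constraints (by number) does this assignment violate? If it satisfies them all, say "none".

C1: values 4, 8, 5; x3 = 8 is not <= x4 = 5 — does not hold.
C2: 3x8 + 5x7 = 3(4) + 5(11) = 67, not 70 — does not hold.
C3: x3 * x7 = 8 * 11 = 88 — holds.
C4: x3 + x8 = 8 + 4 = 12, not 14 — does not hold.
C5: x7 = 11 is in {9, 10, 11, 6} — holds.
C6: x7 = 11, x8 = 4; 11 > 4 (want ≤) — does not hold.

Violated: 1, 2, 4, 6.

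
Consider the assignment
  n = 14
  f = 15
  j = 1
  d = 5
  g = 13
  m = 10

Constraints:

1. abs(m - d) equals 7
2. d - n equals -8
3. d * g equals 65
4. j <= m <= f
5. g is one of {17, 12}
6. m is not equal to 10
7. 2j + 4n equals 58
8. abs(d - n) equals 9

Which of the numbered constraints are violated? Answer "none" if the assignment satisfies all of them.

No — constraints 1, 2, 5, and 6 are not satisfied.

1. abs(10 - 5) = 5, not 7  ✗
2. d - n = 5 - 14 = -9, not -8  ✗
3. d * g = 5 * 13 = 65  ✓
4. values 1 <= 10 <= 15  ✓
5. g = 13 is not in {17, 12}  ✗
6. m = 10, but 10 is required to differ  ✗
7. 2j + 4n = 2(1) + 4(14) = 58  ✓
8. abs(5 - 14) = 9  ✓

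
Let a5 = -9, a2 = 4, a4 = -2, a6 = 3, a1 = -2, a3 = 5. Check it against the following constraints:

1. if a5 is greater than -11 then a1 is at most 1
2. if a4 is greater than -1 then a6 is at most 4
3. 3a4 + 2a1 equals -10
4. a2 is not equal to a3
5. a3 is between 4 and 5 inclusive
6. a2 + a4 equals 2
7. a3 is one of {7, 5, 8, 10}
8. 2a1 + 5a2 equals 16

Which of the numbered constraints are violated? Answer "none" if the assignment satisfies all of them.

The assignment satisfies every constraint.

1. a5 = -9 > -11, so we need a1 ≤ 1; a1 = -2 ≤ 1  true
2. a4 = -2, not > -1; antecedent false, conditional vacuously true  true
3. 3a4 + 2a1 = 3(-2) + 2(-2) = -10  true
4. a2 = 4, a3 = 5; distinct  true
5. a3 = 5 lies in [4, 5]  true
6. a2 + a4 = 4 + (-2) = 2  true
7. a3 = 5 is in {7, 5, 8, 10}  true
8. 2a1 + 5a2 = 2(-2) + 5(4) = 16  true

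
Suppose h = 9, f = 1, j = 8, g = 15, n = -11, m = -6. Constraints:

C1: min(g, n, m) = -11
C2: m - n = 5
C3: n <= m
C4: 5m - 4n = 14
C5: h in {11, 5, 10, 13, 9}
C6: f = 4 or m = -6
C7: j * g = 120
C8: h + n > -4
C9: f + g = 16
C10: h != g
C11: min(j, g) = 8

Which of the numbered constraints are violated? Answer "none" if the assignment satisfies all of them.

C1: min(15, -11, -6) = -11 — satisfied.
C2: m - n = -6 - (-11) = 5 — satisfied.
C3: n = -11, m = -6; -11 ≤ -6 — satisfied.
C4: 5m - 4n = 5(-6) - 4(-11) = 14 — satisfied.
C5: h = 9 is in {11, 5, 10, 13, 9} — satisfied.
C6: f = 1 ≠ 4, but m = -6 = -6 (second disjunct) — satisfied.
C7: j * g = 8 * 15 = 120 — satisfied.
C8: h + n = 9 + (-11) = -2; -2 > -4 — satisfied.
C9: f + g = 1 + 15 = 16 — satisfied.
C10: h = 9, g = 15; distinct — satisfied.
C11: min(8, 15) = 8 — satisfied.

The assignment satisfies every constraint.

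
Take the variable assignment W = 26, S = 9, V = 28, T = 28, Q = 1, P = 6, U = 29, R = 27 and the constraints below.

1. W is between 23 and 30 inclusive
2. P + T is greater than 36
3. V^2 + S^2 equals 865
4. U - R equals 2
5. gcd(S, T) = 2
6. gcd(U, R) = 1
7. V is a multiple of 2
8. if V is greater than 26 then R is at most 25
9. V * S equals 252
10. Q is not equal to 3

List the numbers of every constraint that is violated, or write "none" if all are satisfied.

Constraints 2, 5, 8 are violated.

1. W = 26 lies in [23, 30]  OK
2. P + T = 6 + 28 = 34; 34 ≤ 36, bound 36 not met  FAIL
3. V^2 + S^2 = 28^2 + 9^2 = 784 + 81 = 865  OK
4. U - R = 29 - 27 = 2  OK
5. gcd(9, 28) = 1, not 2  FAIL
6. gcd(29, 27) = 1  OK
7. 28 / 2 = 14, so 2 divides 28  OK
8. V = 28 > 26, so we need R ≤ 25; but R = 27 > 25  FAIL
9. V * S = 28 * 9 = 252  OK
10. Q = 1, and 1 ≠ 3  OK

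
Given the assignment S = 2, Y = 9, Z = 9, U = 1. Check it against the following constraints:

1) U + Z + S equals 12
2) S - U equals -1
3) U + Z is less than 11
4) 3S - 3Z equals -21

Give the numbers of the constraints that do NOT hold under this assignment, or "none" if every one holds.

1) U + Z + S = 1 + 9 + 2 = 12 — holds.
2) S - U = 2 - 1 = 1, not -1 — fails.
3) U + Z = 1 + 9 = 10; 10 < 11 — holds.
4) 3S - 3Z = 3(2) - 3(9) = -21 — holds.

Constraint 2 is violated.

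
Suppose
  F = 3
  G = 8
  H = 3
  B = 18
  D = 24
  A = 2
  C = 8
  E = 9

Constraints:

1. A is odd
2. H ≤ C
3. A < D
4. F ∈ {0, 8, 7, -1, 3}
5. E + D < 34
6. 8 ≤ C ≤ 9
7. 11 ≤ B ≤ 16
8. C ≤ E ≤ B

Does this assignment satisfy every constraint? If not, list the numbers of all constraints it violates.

No — constraints 1, 7 are not satisfied.

1. A = 2 is even  fails
2. H = 3, C = 8; 3 ≤ 8  holds
3. A = 2, D = 24; 2 < 24  holds
4. F = 3 is in {0, 8, 7, -1, 3}  holds
5. E + D = 9 + 24 = 33; 33 < 34  holds
6. C = 8 lies in [8, 9]  holds
7. B = 18 is outside [11, 16]  fails
8. values 8 ≤ 9 ≤ 18  holds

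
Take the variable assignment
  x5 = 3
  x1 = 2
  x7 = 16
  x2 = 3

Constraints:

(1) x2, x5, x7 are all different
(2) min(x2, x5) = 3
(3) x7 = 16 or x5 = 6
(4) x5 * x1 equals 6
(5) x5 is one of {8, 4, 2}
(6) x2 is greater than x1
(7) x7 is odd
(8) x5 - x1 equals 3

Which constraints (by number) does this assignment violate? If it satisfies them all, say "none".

(1) x2 = x5 = 3, not all different — violated.
(2) min(3, 3) = 3 — OK.
(3) x7 = 16 = 16 (first disjunct) — OK.
(4) x5 * x1 = 3 * 2 = 6 — OK.
(5) x5 = 3 is not in {8, 4, 2} — violated.
(6) x2 = 3, x1 = 2; 3 > 2 — OK.
(7) x7 = 16 is even — violated.
(8) x5 - x1 = 3 - 2 = 1, not 3 — violated.

No — constraints 1, 5, 7, 8 are not satisfied.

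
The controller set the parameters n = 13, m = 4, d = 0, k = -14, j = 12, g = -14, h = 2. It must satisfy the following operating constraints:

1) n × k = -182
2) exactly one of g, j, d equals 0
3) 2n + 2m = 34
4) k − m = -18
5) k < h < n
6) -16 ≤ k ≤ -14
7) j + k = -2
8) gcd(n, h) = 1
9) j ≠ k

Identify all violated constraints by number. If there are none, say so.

All constraints are satisfied.

1) n × k = 13 × (-14) = -182 — OK.
2) g=-14, j=12, d=0; 1 of them equals 0 — OK.
3) 2n + 2m = 2(13) + 2(4) = 34 — OK.
4) k − m = -14 − 4 = -18 — OK.
5) values -14 < 2 < 13 — OK.
6) k = -14 lies in [-16, -14] — OK.
7) j + k = 12 + (-14) = -2 — OK.
8) gcd(13, 2) = 1 — OK.
9) j = 12, k = -14; distinct — OK.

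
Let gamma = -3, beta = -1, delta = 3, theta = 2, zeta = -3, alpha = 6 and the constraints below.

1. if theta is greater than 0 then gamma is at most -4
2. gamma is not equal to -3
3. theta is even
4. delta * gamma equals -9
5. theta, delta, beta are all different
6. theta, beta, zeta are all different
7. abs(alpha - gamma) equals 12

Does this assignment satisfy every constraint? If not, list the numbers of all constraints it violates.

1. theta = 2 > 0, so we need gamma ≤ -4; but gamma = -3 > -4 — violated.
2. gamma = -3, but -3 is required to differ — violated.
3. theta = 2 is even — satisfied.
4. delta * gamma = 3 * (-3) = -9 — satisfied.
5. values 2, 3, -1 are pairwise distinct — satisfied.
6. values 2, -1, -3 are pairwise distinct — satisfied.
7. abs(6 - (-3)) = 9, not 12 — violated.

Constraints 1, 2, and 7 are violated.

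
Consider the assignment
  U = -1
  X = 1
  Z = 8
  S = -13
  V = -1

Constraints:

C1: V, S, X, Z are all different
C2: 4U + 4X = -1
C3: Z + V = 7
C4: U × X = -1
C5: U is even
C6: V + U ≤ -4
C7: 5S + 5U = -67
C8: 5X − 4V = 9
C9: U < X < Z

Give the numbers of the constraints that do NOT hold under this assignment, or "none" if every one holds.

Violated: 2, 5, 6, 7.

C1: values -1, -13, 1, 8 are pairwise distinct  holds
C2: 4U + 4X = 4(-1) + 4(1) = 0, not -1  fails
C3: Z + V = 8 + (-1) = 7  holds
C4: U × X = -1 × 1 = -1  holds
C5: U = -1 is odd  fails
C6: V + U = -1 + (-1) = -2; -2 > -4, bound -4 not met  fails
C7: 5S + 5U = 5(-13) + 5(-1) = -70, not -67  fails
C8: 5X − 4V = 5(1) − 4(-1) = 9  holds
C9: values -1 < 1 < 8  holds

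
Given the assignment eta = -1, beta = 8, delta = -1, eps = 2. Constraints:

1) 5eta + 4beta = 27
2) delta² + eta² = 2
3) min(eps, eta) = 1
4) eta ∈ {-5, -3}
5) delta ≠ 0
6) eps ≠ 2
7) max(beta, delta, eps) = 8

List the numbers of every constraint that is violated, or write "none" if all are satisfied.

1) 5eta + 4beta = 5(-1) + 4(8) = 27  holds
2) delta² + eta² = (-1)² + (-1)² = 1 + 1 = 2  holds
3) min(2, -1) = -1, not 1  fails
4) eta = -1 is not in {-5, -3}  fails
5) delta = -1, and -1 ≠ 0  holds
6) eps = 2, but 2 is required to differ  fails
7) max(8, -1, 2) = 8  holds

Violated: 3, 4, 6.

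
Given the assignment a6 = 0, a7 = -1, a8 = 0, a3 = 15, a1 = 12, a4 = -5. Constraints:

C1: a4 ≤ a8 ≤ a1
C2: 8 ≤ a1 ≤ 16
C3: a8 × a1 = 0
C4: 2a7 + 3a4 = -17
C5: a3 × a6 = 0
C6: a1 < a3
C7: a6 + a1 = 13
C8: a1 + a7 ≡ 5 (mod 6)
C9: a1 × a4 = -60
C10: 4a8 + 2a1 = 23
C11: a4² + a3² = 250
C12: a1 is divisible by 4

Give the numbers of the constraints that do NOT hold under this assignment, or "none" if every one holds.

C1: values -5 ≤ 0 ≤ 12 — holds.
C2: a1 = 12 lies in [8, 16] — holds.
C3: a8 × a1 = 0 × 12 = 0 — holds.
C4: 2a7 + 3a4 = 2(-1) + 3(-5) = -17 — holds.
C5: a3 × a6 = 15 × 0 = 0 — holds.
C6: a1 = 12, a3 = 15; 12 < 15 — holds.
C7: a6 + a1 = 0 + 12 = 12, not 13 — does not hold.
C8: a1 + a7 = 11; 11 mod 6 = 5 — holds.
C9: a1 × a4 = 12 × (-5) = -60 — holds.
C10: 4a8 + 2a1 = 4(0) + 2(12) = 24, not 23 — does not hold.
C11: a4² + a3² = (-5)² + 15² = 25 + 225 = 250 — holds.
C12: 12 / 4 = 3, so 4 divides 12 — holds.

The assignment fails constraints 7 and 10.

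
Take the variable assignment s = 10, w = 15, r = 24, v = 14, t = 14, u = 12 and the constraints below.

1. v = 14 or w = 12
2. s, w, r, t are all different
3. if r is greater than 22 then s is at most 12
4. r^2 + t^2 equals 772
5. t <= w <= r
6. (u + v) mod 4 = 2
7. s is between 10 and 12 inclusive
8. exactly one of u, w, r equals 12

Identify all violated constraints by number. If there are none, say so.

1. v = 14 = 14 (first disjunct) — satisfied.
2. values 10, 15, 24, 14 are pairwise distinct — satisfied.
3. r = 24 > 22, so we need s ≤ 12; s = 10 ≤ 12 — satisfied.
4. r^2 + t^2 = 24^2 + 14^2 = 576 + 196 = 772 — satisfied.
5. values 14 <= 15 <= 24 — satisfied.
6. u + v = 26; 26 mod 4 = 2 — satisfied.
7. s = 10 lies in [10, 12] — satisfied.
8. u=12, w=15, r=24; 1 of them equals 12 — satisfied.

None — every constraint holds.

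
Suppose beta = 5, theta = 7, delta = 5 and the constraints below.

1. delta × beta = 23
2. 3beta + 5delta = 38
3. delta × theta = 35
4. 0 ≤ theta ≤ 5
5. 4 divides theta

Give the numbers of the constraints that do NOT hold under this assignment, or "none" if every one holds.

Violated: 1, 2, 4, 5.

1. delta × beta = 5 × 5 = 25, not 23  ✗
2. 3beta + 5delta = 3(5) + 5(5) = 40, not 38  ✗
3. delta × theta = 5 × 7 = 35  ✓
4. theta = 7 is outside [0, 5]  ✗
5. 7 = 4×1 + 3, so 4 does not divide 7  ✗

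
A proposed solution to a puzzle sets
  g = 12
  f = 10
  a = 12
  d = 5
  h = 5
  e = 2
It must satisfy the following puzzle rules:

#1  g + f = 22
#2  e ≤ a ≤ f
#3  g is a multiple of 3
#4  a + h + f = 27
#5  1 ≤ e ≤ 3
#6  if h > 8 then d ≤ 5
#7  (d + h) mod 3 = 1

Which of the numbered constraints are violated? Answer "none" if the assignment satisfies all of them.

#1 g + f = 12 + 10 = 22 — OK.
#2 values 2, 12, 10; a = 12 is not ≤ f = 10 — violated.
#3 12 / 3 = 4, so 3 divides 12 — OK.
#4 a + h + f = 12 + 5 + 10 = 27 — OK.
#5 e = 2 lies in [1, 3] — OK.
#6 h = 5, not > 8; antecedent false, conditional vacuously true — OK.
#7 d + h = 10; 10 mod 3 = 1 — OK.

Constraint 2 does not hold.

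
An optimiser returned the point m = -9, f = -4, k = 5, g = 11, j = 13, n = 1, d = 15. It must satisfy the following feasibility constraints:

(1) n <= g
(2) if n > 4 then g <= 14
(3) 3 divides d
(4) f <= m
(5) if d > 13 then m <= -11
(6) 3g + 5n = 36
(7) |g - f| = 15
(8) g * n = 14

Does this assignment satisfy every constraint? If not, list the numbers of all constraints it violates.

(1) n = 1, g = 11; 1 ≤ 11 — satisfied.
(2) n = 1, not > 4; antecedent false, conditional vacuously true — satisfied.
(3) 15 / 3 = 5, so 3 divides 15 — satisfied.
(4) f = -4, m = -9; -4 > -9 (want ≤) — violated.
(5) d = 15 > 13, so we need m ≤ -11; but m = -9 > -11 — violated.
(6) 3g + 5n = 3(11) + 5(1) = 38, not 36 — violated.
(7) |11 - (-4)| = 15 — satisfied.
(8) g * n = 11 * 1 = 11, not 14 — violated.

Violated: 4, 5, 6, and 8.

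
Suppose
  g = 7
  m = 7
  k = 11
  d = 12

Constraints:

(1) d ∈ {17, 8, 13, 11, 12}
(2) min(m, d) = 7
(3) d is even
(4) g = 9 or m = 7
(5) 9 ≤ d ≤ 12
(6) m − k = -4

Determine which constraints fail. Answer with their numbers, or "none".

(1) d = 12 is in {17, 8, 13, 11, 12} — OK.
(2) min(7, 12) = 7 — OK.
(3) d = 12 is even — OK.
(4) g = 7 ≠ 9, but m = 7 = 7 (second disjunct) — OK.
(5) d = 12 lies in [9, 12] — OK.
(6) m − k = 7 − 11 = -4 — OK.

No violations.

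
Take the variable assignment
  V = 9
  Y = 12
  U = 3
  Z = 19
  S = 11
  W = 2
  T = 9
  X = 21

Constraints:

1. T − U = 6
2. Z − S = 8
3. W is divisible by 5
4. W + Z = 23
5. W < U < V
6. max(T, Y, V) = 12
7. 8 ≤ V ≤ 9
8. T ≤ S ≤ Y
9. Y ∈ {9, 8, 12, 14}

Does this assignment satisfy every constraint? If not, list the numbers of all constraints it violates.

1. T − U = 9 − 3 = 6 — OK.
2. Z − S = 19 − 11 = 8 — OK.
3. 2 = 5×0 + 2, so 5 does not divide 2 — violated.
4. W + Z = 2 + 19 = 21, not 23 — violated.
5. values 2 < 3 < 9 — OK.
6. max(9, 12, 9) = 12 — OK.
7. V = 9 lies in [8, 9] — OK.
8. values 9 ≤ 11 ≤ 12 — OK.
9. Y = 12 is in {9, 8, 12, 14} — OK.

The assignment fails constraints 3 and 4.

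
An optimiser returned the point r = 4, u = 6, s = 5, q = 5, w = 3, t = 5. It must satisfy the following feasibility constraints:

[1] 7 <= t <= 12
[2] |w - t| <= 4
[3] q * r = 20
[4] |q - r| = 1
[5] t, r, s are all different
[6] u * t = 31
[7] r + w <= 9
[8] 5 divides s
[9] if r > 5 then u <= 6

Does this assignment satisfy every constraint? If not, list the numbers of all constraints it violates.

Constraints 1, 5, 6 do not hold.

[1] t = 5 is outside [7, 12]  ✘
[2] |3 - 5| = 2; 2 ≤ 4  ✔
[3] q * r = 5 * 4 = 20  ✔
[4] |5 - 4| = 1  ✔
[5] t = s = 5, not all different  ✘
[6] u * t = 6 * 5 = 30, not 31  ✘
[7] r + w = 4 + 3 = 7; 7 ≤ 9  ✔
[8] 5 / 5 = 1, so 5 divides 5  ✔
[9] r = 4, not > 5; antecedent false, conditional vacuously true  ✔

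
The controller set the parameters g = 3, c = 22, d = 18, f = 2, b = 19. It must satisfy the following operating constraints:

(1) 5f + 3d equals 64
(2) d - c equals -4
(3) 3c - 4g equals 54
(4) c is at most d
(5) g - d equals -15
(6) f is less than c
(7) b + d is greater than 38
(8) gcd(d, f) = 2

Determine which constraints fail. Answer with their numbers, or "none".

Constraints 4, 7 do not hold.

(1) 5f + 3d = 5(2) + 3(18) = 64  ✔
(2) d - c = 18 - 22 = -4  ✔
(3) 3c - 4g = 3(22) - 4(3) = 54  ✔
(4) c = 22, d = 18; 22 > 18 (want ≤)  ✘
(5) g - d = 3 - 18 = -15  ✔
(6) f = 2, c = 22; 2 < 22  ✔
(7) b + d = 19 + 18 = 37; 37 ≤ 38, bound 38 not met  ✘
(8) gcd(18, 2) = 2  ✔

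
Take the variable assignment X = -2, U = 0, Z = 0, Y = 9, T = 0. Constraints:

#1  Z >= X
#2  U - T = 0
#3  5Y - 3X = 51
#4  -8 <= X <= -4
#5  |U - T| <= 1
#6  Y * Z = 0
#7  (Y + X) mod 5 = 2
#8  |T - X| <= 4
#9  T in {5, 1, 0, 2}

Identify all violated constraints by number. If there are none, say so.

#1 Z = 0, X = -2; 0 ≥ -2  holds
#2 U - T = 0 - 0 = 0  holds
#3 5Y - 3X = 5(9) - 3(-2) = 51  holds
#4 X = -2 is outside [-8, -4]  fails
#5 |0 - 0| = 0; 0 ≤ 1  holds
#6 Y * Z = 9 * 0 = 0  holds
#7 Y + X = 7; 7 mod 5 = 2  holds
#8 |0 - (-2)| = 2; 2 ≤ 4  holds
#9 T = 0 is in {5, 1, 0, 2}  holds

Constraint 4 does not hold.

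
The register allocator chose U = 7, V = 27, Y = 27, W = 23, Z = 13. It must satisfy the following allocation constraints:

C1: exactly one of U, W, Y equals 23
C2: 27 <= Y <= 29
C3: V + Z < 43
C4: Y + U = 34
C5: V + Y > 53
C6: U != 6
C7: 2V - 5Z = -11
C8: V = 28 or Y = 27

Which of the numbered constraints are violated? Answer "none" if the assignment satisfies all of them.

C1: U=7, W=23, Y=27; 1 of them equals 23 — satisfied.
C2: Y = 27 lies in [27, 29] — satisfied.
C3: V + Z = 27 + 13 = 40; 40 < 43 — satisfied.
C4: Y + U = 27 + 7 = 34 — satisfied.
C5: V + Y = 27 + 27 = 54; 54 > 53 — satisfied.
C6: U = 7, and 7 ≠ 6 — satisfied.
C7: 2V - 5Z = 2(27) - 5(13) = -11 — satisfied.
C8: V = 27 ≠ 28, but Y = 27 = 27 (second disjunct) — satisfied.

The assignment satisfies every constraint.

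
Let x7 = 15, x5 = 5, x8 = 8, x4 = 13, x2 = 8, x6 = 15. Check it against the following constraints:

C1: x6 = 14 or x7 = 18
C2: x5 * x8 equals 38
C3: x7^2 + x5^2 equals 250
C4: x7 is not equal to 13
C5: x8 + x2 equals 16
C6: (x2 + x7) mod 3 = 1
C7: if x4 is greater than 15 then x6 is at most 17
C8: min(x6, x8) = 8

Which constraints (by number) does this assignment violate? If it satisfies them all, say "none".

C1: x6 = 15 ≠ 14 and x7 = 15 ≠ 18; both disjuncts false  false
C2: x5 * x8 = 5 * 8 = 40, not 38  false
C3: x7^2 + x5^2 = 15^2 + 5^2 = 225 + 25 = 250  true
C4: x7 = 15, and 15 ≠ 13  true
C5: x8 + x2 = 8 + 8 = 16  true
C6: x2 + x7 = 23; 23 mod 3 = 2, not 1  false
C7: x4 = 13, not > 15; antecedent false, conditional vacuously true  true
C8: min(15, 8) = 8  true

Constraints 1, 2, 6 are violated.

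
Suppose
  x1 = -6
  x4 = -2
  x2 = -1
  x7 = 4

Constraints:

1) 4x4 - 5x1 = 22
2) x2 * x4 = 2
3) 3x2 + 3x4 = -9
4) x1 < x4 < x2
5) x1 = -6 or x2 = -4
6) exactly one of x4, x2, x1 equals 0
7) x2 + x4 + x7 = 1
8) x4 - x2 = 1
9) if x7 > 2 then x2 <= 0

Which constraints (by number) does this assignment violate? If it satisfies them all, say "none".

1) 4x4 - 5x1 = 4(-2) - 5(-6) = 22  true
2) x2 * x4 = -1 * (-2) = 2  true
3) 3x2 + 3x4 = 3(-1) + 3(-2) = -9  true
4) values -6 < -2 < -1  true
5) x1 = -6 = -6 (first disjunct)  true
6) x4=-2, x2=-1, x1=-6; 0 of them equal 0, not exactly one  false
7) x2 + x4 + x7 = -1 + (-2) + 4 = 1  true
8) x4 - x2 = -2 - (-1) = -1, not 1  false
9) x7 = 4 > 2, so we need x2 ≤ 0; x2 = -1 ≤ 0  true

Violated: 6, 8.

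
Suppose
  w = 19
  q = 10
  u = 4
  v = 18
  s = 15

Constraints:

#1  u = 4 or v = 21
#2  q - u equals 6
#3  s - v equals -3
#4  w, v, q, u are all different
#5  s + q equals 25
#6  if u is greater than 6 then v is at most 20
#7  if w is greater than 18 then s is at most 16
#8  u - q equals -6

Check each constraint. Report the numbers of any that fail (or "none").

All constraints are satisfied.

#1 u = 4 = 4 (first disjunct)  ✔
#2 q - u = 10 - 4 = 6  ✔
#3 s - v = 15 - 18 = -3  ✔
#4 values 19, 18, 10, 4 are pairwise distinct  ✔
#5 s + q = 15 + 10 = 25  ✔
#6 u = 4, not > 6; antecedent false, conditional vacuously true  ✔
#7 w = 19 > 18, so we need s ≤ 16; s = 15 ≤ 16  ✔
#8 u - q = 4 - 10 = -6  ✔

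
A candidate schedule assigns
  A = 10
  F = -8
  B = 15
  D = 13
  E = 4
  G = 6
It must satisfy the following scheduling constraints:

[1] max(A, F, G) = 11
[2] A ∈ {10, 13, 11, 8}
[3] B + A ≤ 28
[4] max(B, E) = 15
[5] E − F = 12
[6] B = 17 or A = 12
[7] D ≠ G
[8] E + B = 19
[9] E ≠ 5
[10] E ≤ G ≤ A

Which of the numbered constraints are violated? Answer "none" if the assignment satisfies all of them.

[1] max(10, -8, 6) = 10, not 11 — violated.
[2] A = 10 is in {10, 13, 11, 8} — OK.
[3] B + A = 15 + 10 = 25; 25 ≤ 28 — OK.
[4] max(15, 4) = 15 — OK.
[5] E − F = 4 − (-8) = 12 — OK.
[6] B = 15 ≠ 17 and A = 10 ≠ 12; both disjuncts false — violated.
[7] D = 13, G = 6; distinct — OK.
[8] E + B = 4 + 15 = 19 — OK.
[9] E = 4, and 4 ≠ 5 — OK.
[10] values 4 ≤ 6 ≤ 10 — OK.

Constraints 1 and 6 are violated.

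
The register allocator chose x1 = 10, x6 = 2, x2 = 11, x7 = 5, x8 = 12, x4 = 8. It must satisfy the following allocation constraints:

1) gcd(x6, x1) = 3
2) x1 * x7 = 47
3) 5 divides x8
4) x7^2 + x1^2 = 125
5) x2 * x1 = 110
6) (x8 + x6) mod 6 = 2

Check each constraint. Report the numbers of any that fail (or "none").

1) gcd(2, 10) = 2, not 3 — violated.
2) x1 * x7 = 10 * 5 = 50, not 47 — violated.
3) 12 = 5*2 + 2, so 5 does not divide 12 — violated.
4) x7^2 + x1^2 = 5^2 + 10^2 = 25 + 100 = 125 — satisfied.
5) x2 * x1 = 11 * 10 = 110 — satisfied.
6) x8 + x6 = 14; 14 mod 6 = 2 — satisfied.

No — constraints 1, 2, and 3 are not satisfied.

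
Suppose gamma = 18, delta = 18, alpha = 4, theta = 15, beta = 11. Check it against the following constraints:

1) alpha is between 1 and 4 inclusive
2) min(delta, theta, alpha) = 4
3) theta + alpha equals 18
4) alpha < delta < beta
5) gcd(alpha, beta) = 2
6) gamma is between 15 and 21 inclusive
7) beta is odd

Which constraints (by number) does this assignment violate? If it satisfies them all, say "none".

Constraints 3, 4, and 5 do not hold.

1) alpha = 4 lies in [1, 4] — OK.
2) min(18, 15, 4) = 4 — OK.
3) theta + alpha = 15 + 4 = 19, not 18 — violated.
4) values 4, 18, 11; delta = 18 is not < beta = 11 — violated.
5) gcd(4, 11) = 1, not 2 — violated.
6) gamma = 18 lies in [15, 21] — OK.
7) beta = 11 is odd — OK.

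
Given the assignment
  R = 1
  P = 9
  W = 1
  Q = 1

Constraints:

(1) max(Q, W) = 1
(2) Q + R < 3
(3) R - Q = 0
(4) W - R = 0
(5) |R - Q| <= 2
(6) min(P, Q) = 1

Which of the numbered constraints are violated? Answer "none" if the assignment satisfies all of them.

(1) max(1, 1) = 1 — satisfied.
(2) Q + R = 1 + 1 = 2; 2 < 3 — satisfied.
(3) R - Q = 1 - 1 = 0 — satisfied.
(4) W - R = 1 - 1 = 0 — satisfied.
(5) |1 - 1| = 0; 0 ≤ 2 — satisfied.
(6) min(9, 1) = 1 — satisfied.

No violations.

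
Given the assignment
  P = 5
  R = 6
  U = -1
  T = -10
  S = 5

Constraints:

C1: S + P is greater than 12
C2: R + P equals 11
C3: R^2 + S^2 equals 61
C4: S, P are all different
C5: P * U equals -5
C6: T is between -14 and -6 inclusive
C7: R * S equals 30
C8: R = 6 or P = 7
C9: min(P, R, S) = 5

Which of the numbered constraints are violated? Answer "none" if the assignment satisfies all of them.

C1: S + P = 5 + 5 = 10; 10 ≤ 12, bound 12 not met — does not hold.
C2: R + P = 6 + 5 = 11 — holds.
C3: R^2 + S^2 = 6^2 + 5^2 = 36 + 25 = 61 — holds.
C4: S = P = 5, not all different — does not hold.
C5: P * U = 5 * (-1) = -5 — holds.
C6: T = -10 lies in [-14, -6] — holds.
C7: R * S = 6 * 5 = 30 — holds.
C8: R = 6 = 6 (first disjunct) — holds.
C9: min(5, 6, 5) = 5 — holds.

Violated: 1, 4.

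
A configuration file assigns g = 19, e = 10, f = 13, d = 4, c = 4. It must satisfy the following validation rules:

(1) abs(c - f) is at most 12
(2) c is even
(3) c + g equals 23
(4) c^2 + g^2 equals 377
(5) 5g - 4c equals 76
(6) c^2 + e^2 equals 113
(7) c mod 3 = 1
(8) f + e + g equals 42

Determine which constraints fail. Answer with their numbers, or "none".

Violated: 5 and 6.

(1) abs(4 - 13) = 9; 9 ≤ 12 — OK.
(2) c = 4 is even — OK.
(3) c + g = 4 + 19 = 23 — OK.
(4) c^2 + g^2 = 4^2 + 19^2 = 16 + 361 = 377 — OK.
(5) 5g - 4c = 5(19) - 4(4) = 79, not 76 — violated.
(6) c^2 + e^2 = 4^2 + 10^2 = 16 + 100 = 116, not 113 — violated.
(7) 4 mod 3 = 1 — OK.
(8) f + e + g = 13 + 10 + 19 = 42 — OK.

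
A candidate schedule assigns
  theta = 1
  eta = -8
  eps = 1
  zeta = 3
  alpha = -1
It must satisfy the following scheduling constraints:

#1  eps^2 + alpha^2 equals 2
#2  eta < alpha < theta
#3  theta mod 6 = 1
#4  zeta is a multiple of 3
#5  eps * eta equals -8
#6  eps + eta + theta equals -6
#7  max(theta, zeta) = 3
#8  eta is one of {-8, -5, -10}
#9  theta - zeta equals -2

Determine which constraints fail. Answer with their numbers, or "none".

All constraints are satisfied.

#1 eps^2 + alpha^2 = 1^2 + (-1)^2 = 1 + 1 = 2  OK
#2 values -8 < -1 < 1  OK
#3 1 mod 6 = 1  OK
#4 3 / 3 = 1, so 3 divides 3  OK
#5 eps * eta = 1 * (-8) = -8  OK
#6 eps + eta + theta = 1 + (-8) + 1 = -6  OK
#7 max(1, 3) = 3  OK
#8 eta = -8 is in {-8, -5, -10}  OK
#9 theta - zeta = 1 - 3 = -2  OK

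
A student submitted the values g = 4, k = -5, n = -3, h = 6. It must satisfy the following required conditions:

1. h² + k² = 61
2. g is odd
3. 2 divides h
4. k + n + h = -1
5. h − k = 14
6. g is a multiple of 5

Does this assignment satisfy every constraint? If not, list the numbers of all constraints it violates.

Constraints 2, 4, 5, and 6 do not hold.

1. h² + k² = 6² + (-5)² = 36 + 25 = 61  yes
2. g = 4 is even  no
3. 6 / 2 = 3, so 2 divides 6  yes
4. k + n + h = -5 + (-3) + 6 = -2, not -1  no
5. h − k = 6 − (-5) = 11, not 14  no
6. 4 = 5×0 + 4, so 5 does not divide 4  no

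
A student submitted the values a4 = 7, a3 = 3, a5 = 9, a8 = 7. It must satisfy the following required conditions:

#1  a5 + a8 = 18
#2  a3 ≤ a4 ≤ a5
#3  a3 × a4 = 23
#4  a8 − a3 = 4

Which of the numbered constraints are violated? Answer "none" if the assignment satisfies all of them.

The assignment fails constraints 1 and 3.

#1 a5 + a8 = 9 + 7 = 16, not 18 — fails.
#2 values 3 ≤ 7 ≤ 9 — holds.
#3 a3 × a4 = 3 × 7 = 21, not 23 — fails.
#4 a8 − a3 = 7 − 3 = 4 — holds.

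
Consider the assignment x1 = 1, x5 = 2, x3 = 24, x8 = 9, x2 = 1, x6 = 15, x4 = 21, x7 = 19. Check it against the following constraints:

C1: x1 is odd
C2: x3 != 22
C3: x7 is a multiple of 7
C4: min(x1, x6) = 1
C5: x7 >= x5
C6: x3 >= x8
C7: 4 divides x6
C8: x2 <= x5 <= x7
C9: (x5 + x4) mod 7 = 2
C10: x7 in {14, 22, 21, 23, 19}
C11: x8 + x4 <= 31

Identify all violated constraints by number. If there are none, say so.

Violated: 3 and 7.

C1: x1 = 1 is odd  yes
C2: x3 = 24, and 24 ≠ 22  yes
C3: 19 = 7*2 + 5, so 7 does not divide 19  no
C4: min(1, 15) = 1  yes
C5: x7 = 19, x5 = 2; 19 ≥ 2  yes
C6: x3 = 24, x8 = 9; 24 ≥ 9  yes
C7: 15 = 4*3 + 3, so 4 does not divide 15  no
C8: values 1 <= 2 <= 19  yes
C9: x5 + x4 = 23; 23 mod 7 = 2  yes
C10: x7 = 19 is in {14, 22, 21, 23, 19}  yes
C11: x8 + x4 = 9 + 21 = 30; 30 ≤ 31  yes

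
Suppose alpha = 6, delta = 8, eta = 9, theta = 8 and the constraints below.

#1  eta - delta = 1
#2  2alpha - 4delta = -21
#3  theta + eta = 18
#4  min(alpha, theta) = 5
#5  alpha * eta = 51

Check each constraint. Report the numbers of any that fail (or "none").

Constraints 2, 3, 4, and 5 are violated.

#1 eta - delta = 9 - 8 = 1  holds
#2 2alpha - 4delta = 2(6) - 4(8) = -20, not -21  fails
#3 theta + eta = 8 + 9 = 17, not 18  fails
#4 min(6, 8) = 6, not 5  fails
#5 alpha * eta = 6 * 9 = 54, not 51  fails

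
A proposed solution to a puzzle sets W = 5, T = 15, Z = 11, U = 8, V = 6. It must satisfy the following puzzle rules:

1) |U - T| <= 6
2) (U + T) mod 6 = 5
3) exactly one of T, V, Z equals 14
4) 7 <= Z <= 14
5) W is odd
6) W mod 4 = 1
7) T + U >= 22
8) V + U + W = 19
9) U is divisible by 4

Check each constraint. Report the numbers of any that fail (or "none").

The assignment fails constraints 1 and 3.

1) |8 - 15| = 7; 7 > 6, exceeds bound 6 — does not hold.
2) U + T = 23; 23 mod 6 = 5 — holds.
3) T=15, V=6, Z=11; 0 of them equal 14, not exactly one — does not hold.
4) Z = 11 lies in [7, 14] — holds.
5) W = 5 is odd — holds.
6) 5 mod 4 = 1 — holds.
7) T + U = 15 + 8 = 23; 23 ≥ 22 — holds.
8) V + U + W = 6 + 8 + 5 = 19 — holds.
9) 8 / 4 = 2, so 4 divides 8 — holds.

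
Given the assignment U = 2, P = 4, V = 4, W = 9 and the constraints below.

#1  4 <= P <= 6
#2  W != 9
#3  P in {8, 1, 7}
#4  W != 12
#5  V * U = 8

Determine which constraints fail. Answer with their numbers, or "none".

Constraints 2 and 3 are violated.

#1 P = 4 lies in [4, 6] — holds.
#2 W = 9, but 9 is required to differ — fails.
#3 P = 4 is not in {8, 1, 7} — fails.
#4 W = 9, and 9 ≠ 12 — holds.
#5 V * U = 4 * 2 = 8 — holds.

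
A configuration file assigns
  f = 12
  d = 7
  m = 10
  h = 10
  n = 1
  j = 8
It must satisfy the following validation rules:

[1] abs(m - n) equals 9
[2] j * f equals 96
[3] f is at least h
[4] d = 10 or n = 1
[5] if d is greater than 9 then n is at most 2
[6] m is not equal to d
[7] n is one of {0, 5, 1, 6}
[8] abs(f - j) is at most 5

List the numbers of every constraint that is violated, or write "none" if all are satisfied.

[1] abs(10 - 1) = 9  ✓
[2] j * f = 8 * 12 = 96  ✓
[3] f = 12, h = 10; 12 ≥ 10  ✓
[4] d = 7 ≠ 10, but n = 1 = 1 (second disjunct)  ✓
[5] d = 7, not > 9; antecedent false, conditional vacuously true  ✓
[6] m = 10, d = 7; distinct  ✓
[7] n = 1 is in {0, 5, 1, 6}  ✓
[8] abs(12 - 8) = 4; 4 ≤ 5  ✓

The assignment satisfies every constraint.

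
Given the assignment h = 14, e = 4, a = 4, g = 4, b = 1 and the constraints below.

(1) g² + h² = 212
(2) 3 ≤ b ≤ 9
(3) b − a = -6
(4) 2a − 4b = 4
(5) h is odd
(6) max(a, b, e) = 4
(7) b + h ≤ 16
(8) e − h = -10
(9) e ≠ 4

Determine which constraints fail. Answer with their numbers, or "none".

(1) g² + h² = 4² + 14² = 16 + 196 = 212  yes
(2) b = 1 is outside [3, 9]  no
(3) b − a = 1 − 4 = -3, not -6  no
(4) 2a − 4b = 2(4) − 4(1) = 4  yes
(5) h = 14 is even  no
(6) max(4, 1, 4) = 4  yes
(7) b + h = 1 + 14 = 15; 15 ≤ 16  yes
(8) e − h = 4 − 14 = -10  yes
(9) e = 4, but 4 is required to differ  no

No — constraints 2, 3, 5, and 9 are not satisfied.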